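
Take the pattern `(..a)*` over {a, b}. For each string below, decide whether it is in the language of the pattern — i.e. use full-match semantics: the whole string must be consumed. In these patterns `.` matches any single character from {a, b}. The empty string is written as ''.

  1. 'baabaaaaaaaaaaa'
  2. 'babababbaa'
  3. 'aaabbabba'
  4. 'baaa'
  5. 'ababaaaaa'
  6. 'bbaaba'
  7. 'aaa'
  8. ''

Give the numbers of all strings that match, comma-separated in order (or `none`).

1 → match
2 → no match
3 → match
4 → no match
5 → match
6 → match
7 → match
8 → match

1, 3, 5, 6, 7, 8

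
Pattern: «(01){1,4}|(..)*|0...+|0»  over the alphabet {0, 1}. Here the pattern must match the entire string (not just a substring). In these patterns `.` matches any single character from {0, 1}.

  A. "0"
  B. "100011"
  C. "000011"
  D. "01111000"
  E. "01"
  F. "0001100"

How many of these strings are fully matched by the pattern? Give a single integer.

6

A → match
B → match
C → match
D → match
E → match
F → match
Total matched: 6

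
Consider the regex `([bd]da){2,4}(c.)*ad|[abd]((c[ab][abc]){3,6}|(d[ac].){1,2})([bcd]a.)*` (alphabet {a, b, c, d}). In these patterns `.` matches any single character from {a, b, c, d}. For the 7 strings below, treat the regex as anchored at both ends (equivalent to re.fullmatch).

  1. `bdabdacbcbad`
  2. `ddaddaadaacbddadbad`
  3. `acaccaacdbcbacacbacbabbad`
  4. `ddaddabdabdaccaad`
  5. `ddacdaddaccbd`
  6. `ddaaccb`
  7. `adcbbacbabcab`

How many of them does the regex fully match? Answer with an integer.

2

1. `bdabdacbcbad` → match
2 → no match
3 → no match
4 → no match
5 → no match
6. `ddaaccb` → no match
7 → match
Total matched: 2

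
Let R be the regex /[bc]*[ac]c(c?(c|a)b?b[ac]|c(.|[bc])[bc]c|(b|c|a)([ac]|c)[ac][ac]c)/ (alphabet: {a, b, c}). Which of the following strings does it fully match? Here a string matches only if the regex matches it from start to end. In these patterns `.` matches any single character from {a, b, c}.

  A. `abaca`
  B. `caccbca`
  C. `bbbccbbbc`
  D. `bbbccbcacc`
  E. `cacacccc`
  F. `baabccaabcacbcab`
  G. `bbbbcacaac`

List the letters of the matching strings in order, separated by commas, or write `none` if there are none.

A → no match
B → no match
C → no match
D → match
E → match
F → no match
G → no match

D, E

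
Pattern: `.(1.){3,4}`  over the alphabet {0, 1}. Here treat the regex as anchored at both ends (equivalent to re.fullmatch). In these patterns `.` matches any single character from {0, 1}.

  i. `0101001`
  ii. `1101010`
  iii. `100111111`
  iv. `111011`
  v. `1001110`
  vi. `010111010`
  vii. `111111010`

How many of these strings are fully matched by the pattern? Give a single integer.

i → no match
ii → match
iii → no match
iv → no match
v → no match
vi → match
vii → match
Total matched: 3

3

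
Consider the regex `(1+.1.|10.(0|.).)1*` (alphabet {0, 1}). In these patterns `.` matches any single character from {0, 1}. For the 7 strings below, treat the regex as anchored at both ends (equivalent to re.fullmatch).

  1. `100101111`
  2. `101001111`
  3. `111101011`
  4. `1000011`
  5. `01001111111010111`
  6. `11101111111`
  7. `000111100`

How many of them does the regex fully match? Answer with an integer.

5

1. `100101111` → match
2. `101001111` → match
3. `111101011` → match
4. `1000011` → match
5 → no match
6. `11101111111` → match
7. `000111100` → no match
Total matched: 5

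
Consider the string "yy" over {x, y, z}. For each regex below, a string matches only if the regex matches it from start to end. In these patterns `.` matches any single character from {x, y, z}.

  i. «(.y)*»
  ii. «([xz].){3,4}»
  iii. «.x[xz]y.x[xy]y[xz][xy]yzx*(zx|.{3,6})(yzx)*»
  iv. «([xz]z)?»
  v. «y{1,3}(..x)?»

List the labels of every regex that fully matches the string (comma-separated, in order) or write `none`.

i → match
ii → no match
iii → no match
iv → no match
v → match

i, v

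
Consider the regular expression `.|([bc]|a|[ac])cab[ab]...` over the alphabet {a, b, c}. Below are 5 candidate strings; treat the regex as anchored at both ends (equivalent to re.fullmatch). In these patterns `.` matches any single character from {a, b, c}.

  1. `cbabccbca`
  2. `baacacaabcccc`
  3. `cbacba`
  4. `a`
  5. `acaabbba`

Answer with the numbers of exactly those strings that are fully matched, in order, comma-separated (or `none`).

4

1 → no match
2 → no match
3 → no match
4 → match
5 → no match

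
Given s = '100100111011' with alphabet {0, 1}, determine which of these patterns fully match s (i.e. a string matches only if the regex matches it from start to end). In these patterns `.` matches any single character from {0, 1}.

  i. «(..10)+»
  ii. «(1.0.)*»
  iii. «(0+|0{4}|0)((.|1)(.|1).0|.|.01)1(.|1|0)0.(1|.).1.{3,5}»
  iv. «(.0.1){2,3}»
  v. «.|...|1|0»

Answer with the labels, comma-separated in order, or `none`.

i → no match — must end with '10'
ii → no match
iii → no match — must start with '0'
iv → match
v → no match

iv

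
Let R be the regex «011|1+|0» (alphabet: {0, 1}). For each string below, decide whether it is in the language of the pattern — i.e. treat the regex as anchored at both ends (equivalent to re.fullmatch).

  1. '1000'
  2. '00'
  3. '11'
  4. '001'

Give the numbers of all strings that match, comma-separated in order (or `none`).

3

1. '1000' → no match
2. '00' → no match
3. '11' → match
4. '001' → no match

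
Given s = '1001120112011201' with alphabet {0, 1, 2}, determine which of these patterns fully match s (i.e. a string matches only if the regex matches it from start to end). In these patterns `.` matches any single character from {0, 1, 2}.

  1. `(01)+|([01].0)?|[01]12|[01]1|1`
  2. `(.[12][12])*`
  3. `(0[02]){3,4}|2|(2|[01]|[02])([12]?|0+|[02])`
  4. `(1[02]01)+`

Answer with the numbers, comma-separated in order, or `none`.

4

1 → no match
2 → no match
3 → no match
4 → match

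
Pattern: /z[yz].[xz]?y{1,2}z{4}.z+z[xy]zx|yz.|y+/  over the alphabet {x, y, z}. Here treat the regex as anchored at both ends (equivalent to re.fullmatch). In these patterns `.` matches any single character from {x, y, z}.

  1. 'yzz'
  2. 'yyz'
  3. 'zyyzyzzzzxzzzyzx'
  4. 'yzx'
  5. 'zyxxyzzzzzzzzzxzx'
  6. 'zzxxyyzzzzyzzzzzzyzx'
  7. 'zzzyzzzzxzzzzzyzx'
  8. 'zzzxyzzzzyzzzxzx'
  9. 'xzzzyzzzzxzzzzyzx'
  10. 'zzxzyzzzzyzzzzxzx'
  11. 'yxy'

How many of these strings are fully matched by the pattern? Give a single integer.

8

1 → match
2 → no match
3 → match
4 → match
5 → match
6 → match
7 → match
8 → match
9 → no match
10 → match
11 → no match
Total matched: 8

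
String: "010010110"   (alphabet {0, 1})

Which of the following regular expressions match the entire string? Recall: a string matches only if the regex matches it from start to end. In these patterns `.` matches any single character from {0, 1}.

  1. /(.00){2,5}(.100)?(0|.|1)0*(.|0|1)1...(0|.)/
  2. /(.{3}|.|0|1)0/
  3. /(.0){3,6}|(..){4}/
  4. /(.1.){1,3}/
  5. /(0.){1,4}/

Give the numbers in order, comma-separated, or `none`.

1 → no match
2 → no match
3 → no match
4 → match
5 → no match

4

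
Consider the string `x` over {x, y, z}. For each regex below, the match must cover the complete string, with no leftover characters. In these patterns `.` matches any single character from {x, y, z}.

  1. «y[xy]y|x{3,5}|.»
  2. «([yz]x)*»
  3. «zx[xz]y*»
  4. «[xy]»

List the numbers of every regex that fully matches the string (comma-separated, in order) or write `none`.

1, 4

1 → match
2 → no match
3 → no match — must start with `zx`
4 → match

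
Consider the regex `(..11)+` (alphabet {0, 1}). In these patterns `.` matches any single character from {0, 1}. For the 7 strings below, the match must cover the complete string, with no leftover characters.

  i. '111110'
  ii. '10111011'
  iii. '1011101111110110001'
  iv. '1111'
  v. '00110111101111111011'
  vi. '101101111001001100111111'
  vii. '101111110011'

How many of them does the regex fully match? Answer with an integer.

4

i → no match — must end with '11'
ii → match
iii → no match — must end with '11'
iv → match
v → match
vi → no match
vii → match
Total matched: 4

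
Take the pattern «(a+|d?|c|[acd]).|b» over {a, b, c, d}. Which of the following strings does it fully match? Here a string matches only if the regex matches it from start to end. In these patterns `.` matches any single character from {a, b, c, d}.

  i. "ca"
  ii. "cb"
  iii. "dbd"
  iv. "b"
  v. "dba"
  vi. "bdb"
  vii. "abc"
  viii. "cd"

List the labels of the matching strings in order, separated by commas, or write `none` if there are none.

i. "ca" → match
ii. "cb" → match
iii. "dbd" → no match
iv. "b" → match
v. "dba" → no match
vi. "bdb" → no match
vii. "abc" → no match
viii. "cd" → match

i, ii, iv, viii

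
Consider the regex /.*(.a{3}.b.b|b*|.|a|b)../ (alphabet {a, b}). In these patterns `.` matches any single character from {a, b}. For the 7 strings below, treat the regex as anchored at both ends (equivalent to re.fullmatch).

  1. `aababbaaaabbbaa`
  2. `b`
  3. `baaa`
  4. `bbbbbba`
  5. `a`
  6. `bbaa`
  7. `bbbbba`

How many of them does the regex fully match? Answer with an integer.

1 → match
2. `b` → no match
3. `baaa` → match
4. `bbbbbba` → match
5. `a` → no match
6. `bbaa` → match
7. `bbbbba` → match
Total matched: 5

5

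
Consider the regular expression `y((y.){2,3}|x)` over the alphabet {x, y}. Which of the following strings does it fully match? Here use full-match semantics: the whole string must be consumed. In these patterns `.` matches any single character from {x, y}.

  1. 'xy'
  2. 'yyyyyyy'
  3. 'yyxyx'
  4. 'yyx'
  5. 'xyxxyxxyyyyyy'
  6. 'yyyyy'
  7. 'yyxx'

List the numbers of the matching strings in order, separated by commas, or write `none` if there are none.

2, 3, 6

1. 'xy' → no match — must start with 'y'
2. 'yyyyyyy' → match
3. 'yyxyx' → match
4. 'yyx' → no match
5 → no match — must start with 'y'
6. 'yyyyy' → match
7. 'yyxx' → no match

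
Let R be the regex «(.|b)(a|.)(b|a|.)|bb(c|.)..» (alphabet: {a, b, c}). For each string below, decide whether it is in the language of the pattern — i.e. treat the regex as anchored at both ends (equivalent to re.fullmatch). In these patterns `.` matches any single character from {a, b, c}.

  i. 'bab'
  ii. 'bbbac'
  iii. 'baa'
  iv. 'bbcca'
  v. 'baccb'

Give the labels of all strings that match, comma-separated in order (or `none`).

i, ii, iii, iv

i. 'bab' → match
ii. 'bbbac' → match
iii. 'baa' → match
iv. 'bbcca' → match
v. 'baccb' → no match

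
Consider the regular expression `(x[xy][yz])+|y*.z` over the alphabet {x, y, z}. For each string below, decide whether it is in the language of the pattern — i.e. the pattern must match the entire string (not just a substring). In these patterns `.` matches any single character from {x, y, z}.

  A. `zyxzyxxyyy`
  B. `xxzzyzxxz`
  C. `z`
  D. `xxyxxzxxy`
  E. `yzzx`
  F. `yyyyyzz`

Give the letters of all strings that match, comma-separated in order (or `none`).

A. `zyxzyxxyyy` → no match
B. `xxzzyzxxz` → no match
C. `z` → no match
D. `xxyxxzxxy` → match
E. `yzzx` → no match
F. `yyyyyzz` → match

D, F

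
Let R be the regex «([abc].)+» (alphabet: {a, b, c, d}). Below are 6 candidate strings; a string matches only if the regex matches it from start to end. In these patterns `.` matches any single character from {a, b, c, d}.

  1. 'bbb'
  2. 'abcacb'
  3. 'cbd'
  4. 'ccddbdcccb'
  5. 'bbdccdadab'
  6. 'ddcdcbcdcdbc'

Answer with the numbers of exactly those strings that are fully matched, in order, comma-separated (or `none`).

1 → no match
2 → match
3 → no match
4 → no match
5 → no match
6 → no match

2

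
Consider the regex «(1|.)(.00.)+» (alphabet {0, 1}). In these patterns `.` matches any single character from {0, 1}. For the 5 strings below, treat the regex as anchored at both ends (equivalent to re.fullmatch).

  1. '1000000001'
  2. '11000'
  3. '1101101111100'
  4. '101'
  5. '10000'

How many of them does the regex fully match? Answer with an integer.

2

1 → no match
2 → match
3 → no match
4 → no match
5 → match
Total matched: 2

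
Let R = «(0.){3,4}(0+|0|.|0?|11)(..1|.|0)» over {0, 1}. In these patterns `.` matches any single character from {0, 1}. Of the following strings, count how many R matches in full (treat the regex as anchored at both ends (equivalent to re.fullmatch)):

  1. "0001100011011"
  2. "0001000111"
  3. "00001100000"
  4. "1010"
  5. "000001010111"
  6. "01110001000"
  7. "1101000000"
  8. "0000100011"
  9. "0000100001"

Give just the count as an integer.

2

1 → no match
2 → match
3 → no match
4 → no match — must start with "0"
5 → match
6 → no match
7 → no match — must start with "0"
8 → no match
9 → no match
Total matched: 2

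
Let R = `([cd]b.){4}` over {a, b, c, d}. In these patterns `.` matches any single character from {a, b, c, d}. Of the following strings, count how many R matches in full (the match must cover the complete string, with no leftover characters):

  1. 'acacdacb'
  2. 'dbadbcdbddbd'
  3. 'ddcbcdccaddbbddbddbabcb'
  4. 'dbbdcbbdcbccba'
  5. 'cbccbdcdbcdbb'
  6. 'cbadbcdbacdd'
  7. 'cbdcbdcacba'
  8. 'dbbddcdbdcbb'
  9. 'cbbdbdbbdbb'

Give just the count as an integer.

1 → no match
2 → match
3 → no match
4 → no match
5 → no match
6 → no match
7 → no match
8 → no match
9 → no match
Total matched: 1

1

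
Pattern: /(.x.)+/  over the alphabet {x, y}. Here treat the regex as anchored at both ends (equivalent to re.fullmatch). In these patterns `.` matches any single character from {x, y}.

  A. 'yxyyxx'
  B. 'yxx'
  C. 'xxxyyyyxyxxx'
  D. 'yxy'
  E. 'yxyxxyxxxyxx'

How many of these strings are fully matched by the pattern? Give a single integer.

A → match
B → match
C → no match
D → match
E → match
Total matched: 4

4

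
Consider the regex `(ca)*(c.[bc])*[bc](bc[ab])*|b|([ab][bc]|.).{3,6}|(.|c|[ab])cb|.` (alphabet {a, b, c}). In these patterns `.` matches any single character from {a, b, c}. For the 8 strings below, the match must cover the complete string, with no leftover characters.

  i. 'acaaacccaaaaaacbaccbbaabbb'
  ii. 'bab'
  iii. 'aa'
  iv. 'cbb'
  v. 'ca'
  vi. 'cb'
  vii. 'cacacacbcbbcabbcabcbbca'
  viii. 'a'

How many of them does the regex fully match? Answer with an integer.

1

i → no match
ii → no match
iii → no match
iv → no match
v → no match
vi → no match
vii → no match
viii → match
Total matched: 1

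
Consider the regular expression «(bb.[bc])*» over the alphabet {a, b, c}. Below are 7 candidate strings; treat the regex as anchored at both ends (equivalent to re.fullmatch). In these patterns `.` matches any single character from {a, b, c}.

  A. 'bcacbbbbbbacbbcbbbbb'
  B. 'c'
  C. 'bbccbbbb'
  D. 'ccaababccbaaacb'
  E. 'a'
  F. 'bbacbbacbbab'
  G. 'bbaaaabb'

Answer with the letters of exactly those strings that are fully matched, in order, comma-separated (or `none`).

A → no match
B. 'c' → no match
C. 'bbccbbbb' → match
D → no match
E. 'a' → no match
F. 'bbacbbacbbab' → match
G. 'bbaaaabb' → no match

C, F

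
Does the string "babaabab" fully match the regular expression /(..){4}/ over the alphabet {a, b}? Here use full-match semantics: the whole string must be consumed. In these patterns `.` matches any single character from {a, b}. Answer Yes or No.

Yes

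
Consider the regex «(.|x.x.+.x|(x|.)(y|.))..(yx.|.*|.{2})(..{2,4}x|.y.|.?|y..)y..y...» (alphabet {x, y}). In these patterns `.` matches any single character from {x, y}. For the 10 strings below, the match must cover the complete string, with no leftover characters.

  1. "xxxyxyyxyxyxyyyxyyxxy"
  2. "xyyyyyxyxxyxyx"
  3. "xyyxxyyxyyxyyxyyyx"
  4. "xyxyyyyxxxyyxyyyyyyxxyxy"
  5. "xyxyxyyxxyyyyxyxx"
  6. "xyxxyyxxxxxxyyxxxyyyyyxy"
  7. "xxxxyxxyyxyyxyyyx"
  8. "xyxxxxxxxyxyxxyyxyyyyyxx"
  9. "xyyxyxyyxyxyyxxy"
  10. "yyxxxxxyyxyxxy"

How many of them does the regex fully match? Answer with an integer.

8

1 → match
2 → match
3 → match
4 → no match
5 → no match
6 → match
7 → match
8 → match
9 → match
10 → match
Total matched: 8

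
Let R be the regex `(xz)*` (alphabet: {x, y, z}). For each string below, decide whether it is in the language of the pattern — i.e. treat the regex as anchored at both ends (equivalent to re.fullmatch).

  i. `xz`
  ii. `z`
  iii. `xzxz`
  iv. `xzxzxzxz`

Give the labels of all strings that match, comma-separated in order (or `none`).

i → match
ii → no match
iii → match
iv → match

i, iii, iv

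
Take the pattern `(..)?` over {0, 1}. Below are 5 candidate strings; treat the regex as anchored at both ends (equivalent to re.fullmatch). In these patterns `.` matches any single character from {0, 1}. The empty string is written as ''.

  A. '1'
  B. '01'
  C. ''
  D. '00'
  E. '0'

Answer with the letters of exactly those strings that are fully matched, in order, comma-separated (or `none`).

B, C, D

A → no match
B → match
C → match
D → match
E → no match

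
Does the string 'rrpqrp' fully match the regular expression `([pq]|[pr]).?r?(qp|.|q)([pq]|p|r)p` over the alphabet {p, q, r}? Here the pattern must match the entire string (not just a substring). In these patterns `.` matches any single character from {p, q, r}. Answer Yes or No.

No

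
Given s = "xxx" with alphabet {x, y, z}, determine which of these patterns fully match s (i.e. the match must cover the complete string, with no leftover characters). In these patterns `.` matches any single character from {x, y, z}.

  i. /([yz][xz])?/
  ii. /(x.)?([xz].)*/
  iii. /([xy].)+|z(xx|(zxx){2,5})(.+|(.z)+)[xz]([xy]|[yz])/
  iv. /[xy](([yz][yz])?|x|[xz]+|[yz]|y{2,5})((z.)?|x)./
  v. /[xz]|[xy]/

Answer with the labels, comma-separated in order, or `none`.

i → no match
ii → no match
iii → no match
iv → match
v → no match

iv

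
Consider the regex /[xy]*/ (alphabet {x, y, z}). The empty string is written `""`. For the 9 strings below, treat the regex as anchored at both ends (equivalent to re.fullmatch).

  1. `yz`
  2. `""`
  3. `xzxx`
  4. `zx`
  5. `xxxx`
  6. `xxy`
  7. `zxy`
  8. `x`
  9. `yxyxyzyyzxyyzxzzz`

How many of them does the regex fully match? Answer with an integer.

4

1. `yz` → no match
2. `""` → match
3. `xzxx` → no match
4. `zx` → no match
5. `xxxx` → match
6. `xxy` → match
7. `zxy` → no match
8. `x` → match
9 → no match
Total matched: 4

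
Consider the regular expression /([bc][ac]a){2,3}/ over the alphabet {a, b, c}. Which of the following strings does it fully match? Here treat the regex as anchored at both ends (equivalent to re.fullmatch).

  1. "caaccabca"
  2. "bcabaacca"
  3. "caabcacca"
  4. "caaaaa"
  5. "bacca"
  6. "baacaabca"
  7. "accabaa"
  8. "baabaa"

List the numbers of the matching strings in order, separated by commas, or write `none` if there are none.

1. "caaccabca" → match
2. "bcabaacca" → match
3. "caabcacca" → match
4. "caaaaa" → no match
5. "bacca" → no match
6. "baacaabca" → match
7. "accabaa" → no match
8. "baabaa" → match

1, 2, 3, 6, 8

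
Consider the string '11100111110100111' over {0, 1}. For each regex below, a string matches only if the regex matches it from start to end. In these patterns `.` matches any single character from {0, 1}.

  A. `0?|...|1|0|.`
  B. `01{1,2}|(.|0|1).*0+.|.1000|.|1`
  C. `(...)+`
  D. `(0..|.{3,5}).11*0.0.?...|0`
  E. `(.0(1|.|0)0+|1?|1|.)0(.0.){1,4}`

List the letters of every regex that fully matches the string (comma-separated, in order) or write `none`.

D

A → no match
B → no match
C → no match
D → match
E → no match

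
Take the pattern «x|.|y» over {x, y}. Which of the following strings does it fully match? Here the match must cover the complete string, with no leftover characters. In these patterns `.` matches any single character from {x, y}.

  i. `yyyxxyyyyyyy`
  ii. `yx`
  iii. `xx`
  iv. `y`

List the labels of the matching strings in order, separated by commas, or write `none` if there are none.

iv

i. `yyyxxyyyyyyy` → no match
ii. `yx` → no match
iii. `xx` → no match
iv. `y` → match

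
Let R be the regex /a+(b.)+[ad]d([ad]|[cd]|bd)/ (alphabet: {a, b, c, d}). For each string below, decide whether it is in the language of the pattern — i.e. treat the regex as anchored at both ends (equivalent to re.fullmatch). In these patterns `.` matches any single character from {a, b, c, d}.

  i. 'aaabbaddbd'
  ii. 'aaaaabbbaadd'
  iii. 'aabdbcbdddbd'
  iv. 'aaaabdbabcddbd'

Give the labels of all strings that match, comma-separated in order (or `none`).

ii, iii, iv

i → no match
ii → match
iii → match
iv → match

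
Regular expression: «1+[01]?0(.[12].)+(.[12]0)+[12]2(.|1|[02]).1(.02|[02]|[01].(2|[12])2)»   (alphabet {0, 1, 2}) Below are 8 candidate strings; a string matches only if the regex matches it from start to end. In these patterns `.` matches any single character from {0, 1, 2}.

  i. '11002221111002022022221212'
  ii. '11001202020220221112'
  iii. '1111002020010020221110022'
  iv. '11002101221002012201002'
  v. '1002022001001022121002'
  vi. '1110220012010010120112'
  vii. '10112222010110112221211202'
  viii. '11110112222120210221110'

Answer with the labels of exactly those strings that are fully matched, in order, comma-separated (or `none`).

iv, v, vi, viii

i → no match
ii → no match
iii → no match
iv → match
v → match
vi → match
vii → no match
viii → match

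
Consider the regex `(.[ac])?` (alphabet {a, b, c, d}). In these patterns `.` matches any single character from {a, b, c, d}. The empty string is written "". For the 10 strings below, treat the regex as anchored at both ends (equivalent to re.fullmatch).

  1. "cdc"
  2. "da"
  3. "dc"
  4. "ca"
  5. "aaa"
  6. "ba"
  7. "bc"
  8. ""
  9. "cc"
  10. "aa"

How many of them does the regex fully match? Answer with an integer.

8

1 → no match
2 → match
3 → match
4 → match
5 → no match
6 → match
7 → match
8 → match
9 → match
10 → match
Total matched: 8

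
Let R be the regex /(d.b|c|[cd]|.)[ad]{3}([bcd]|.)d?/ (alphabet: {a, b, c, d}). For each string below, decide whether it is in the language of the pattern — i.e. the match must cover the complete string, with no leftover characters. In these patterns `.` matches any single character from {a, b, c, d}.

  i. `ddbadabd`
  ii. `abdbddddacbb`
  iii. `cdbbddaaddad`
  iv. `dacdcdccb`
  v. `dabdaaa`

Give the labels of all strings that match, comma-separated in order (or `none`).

i → match
ii → no match
iii → no match
iv → no match
v → match

i, v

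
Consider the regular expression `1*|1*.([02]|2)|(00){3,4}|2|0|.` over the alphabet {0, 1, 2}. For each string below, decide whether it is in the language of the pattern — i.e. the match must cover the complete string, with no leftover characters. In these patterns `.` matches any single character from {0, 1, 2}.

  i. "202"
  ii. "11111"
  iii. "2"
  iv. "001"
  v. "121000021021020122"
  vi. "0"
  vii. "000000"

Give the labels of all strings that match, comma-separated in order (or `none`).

i. "202" → no match
ii. "11111" → match
iii. "2" → match
iv. "001" → no match
v → no match
vi. "0" → match
vii. "000000" → match

ii, iii, vi, vii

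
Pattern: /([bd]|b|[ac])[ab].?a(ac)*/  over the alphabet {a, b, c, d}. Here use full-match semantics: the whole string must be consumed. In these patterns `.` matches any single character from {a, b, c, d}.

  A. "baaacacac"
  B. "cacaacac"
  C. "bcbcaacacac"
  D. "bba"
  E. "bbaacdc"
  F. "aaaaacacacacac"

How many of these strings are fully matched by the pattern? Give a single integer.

A → match
B → match
C → no match
D → match
E → no match
F → match
Total matched: 4

4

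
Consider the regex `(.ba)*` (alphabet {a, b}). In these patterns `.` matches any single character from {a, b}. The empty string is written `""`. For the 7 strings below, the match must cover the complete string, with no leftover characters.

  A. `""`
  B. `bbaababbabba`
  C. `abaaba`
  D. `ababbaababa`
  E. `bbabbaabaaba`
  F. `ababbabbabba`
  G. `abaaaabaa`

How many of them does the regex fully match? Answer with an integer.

A → match
B → match
C → match
D → no match
E → match
F → match
G → no match
Total matched: 5

5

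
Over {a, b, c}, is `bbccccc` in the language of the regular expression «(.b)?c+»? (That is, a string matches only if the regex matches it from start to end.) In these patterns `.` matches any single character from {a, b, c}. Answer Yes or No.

Yes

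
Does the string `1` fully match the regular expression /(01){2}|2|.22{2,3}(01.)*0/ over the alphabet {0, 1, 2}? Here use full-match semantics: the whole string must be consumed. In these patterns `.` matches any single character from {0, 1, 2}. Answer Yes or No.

No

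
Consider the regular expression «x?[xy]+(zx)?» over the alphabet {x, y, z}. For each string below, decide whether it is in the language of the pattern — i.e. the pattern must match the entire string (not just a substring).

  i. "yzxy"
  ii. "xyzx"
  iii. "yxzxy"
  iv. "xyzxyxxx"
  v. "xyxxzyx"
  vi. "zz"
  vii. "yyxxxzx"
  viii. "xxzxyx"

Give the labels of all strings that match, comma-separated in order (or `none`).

i. "yzxy" → no match
ii. "xyzx" → match
iii. "yxzxy" → no match
iv. "xyzxyxxx" → no match
v. "xyxxzyx" → no match
vi. "zz" → no match
vii. "yyxxxzx" → match
viii. "xxzxyx" → no match

ii, vii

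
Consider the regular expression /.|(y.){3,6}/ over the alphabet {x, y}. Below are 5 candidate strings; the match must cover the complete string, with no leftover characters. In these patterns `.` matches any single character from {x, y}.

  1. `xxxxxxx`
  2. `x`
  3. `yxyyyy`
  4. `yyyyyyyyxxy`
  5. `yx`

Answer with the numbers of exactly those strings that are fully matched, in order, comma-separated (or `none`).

2, 3

1. `xxxxxxx` → no match
2. `x` → match
3. `yxyyyy` → match
4. `yyyyyyyyxxy` → no match
5. `yx` → no match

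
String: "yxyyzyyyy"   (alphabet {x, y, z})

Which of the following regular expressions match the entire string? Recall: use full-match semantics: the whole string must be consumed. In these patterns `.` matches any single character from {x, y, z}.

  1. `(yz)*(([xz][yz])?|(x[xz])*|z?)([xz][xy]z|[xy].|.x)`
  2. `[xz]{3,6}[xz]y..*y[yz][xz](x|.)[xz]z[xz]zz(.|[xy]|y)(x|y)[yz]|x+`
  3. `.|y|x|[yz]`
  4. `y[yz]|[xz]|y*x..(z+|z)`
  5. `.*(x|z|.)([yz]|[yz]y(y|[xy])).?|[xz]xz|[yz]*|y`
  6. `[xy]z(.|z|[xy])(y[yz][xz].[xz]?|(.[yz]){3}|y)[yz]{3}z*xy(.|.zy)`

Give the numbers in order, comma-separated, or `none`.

1 → no match
2 → no match
3 → no match
4 → no match
5 → match
6 → no match

5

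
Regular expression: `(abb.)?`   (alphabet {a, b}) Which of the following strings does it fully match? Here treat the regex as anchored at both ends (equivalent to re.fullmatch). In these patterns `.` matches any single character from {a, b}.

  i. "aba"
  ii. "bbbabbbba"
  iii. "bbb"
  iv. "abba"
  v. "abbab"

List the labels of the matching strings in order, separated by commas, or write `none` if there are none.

iv

i. "aba" → no match
ii. "bbbabbbba" → no match
iii. "bbb" → no match
iv. "abba" → match
v. "abbab" → no match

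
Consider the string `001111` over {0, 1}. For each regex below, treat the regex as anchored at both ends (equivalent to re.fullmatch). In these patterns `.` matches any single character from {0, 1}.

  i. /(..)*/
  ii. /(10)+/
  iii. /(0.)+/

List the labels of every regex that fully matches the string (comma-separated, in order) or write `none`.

i → match
ii → no match — must start with `10`
iii → no match

i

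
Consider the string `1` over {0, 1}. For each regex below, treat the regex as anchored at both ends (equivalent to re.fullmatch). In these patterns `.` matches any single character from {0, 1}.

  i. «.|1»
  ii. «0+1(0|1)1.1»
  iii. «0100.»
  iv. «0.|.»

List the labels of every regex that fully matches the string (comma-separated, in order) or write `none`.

i → match
ii → no match — must start with `0`
iii → no match — must start with `0100`
iv → match

i, iv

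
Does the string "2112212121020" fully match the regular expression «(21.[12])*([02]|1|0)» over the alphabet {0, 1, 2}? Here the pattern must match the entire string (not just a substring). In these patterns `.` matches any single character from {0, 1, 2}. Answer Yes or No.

Yes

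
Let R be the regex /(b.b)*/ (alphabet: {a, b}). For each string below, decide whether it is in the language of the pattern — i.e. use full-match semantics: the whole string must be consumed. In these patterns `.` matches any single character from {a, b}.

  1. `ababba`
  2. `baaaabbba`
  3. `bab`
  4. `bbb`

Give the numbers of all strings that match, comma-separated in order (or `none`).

1. `ababba` → no match
2. `baaaabbba` → no match
3. `bab` → match
4. `bbb` → match

3, 4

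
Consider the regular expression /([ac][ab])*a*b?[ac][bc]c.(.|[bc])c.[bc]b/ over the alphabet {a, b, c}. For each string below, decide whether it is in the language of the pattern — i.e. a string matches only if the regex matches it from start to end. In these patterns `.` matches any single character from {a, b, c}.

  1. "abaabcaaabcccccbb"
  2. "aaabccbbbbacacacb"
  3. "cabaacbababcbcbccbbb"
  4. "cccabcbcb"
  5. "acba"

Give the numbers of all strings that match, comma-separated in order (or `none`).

4

1 → no match
2 → no match
3 → no match
4 → match
5 → no match — must end with "b"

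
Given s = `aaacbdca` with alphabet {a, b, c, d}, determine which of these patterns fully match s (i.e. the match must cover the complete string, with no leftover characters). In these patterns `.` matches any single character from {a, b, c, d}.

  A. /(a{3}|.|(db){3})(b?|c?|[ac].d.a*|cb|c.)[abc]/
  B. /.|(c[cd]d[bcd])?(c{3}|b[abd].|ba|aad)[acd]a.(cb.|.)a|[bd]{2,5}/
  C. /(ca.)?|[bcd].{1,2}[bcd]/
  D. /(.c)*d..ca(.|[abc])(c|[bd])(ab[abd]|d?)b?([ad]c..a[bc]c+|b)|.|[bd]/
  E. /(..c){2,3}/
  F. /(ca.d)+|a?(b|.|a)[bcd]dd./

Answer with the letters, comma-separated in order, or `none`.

A

A → match
B → no match
C → no match
D → no match
E → no match — must end with `c`
F → no match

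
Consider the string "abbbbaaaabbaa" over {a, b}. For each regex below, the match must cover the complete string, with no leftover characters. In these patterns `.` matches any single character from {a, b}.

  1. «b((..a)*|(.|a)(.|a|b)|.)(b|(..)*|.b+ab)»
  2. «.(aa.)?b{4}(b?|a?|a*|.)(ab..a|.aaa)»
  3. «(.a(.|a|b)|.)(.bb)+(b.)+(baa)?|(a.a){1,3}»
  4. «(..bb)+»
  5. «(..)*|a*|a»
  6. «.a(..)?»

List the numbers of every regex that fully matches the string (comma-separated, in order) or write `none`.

2

1 → no match — must start with "b"
2 → match
3 → no match
4 → no match — must end with "bb"
5 → no match
6 → no match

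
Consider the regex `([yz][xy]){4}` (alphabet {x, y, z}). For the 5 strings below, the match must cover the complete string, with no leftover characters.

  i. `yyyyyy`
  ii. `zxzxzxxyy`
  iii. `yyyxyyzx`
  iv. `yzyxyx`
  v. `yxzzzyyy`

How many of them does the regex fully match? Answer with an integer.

i. `yyyyyy` → no match
ii. `zxzxzxxyy` → no match
iii. `yyyxyyzx` → match
iv. `yzyxyx` → no match
v. `yxzzzyyy` → no match
Total matched: 1

1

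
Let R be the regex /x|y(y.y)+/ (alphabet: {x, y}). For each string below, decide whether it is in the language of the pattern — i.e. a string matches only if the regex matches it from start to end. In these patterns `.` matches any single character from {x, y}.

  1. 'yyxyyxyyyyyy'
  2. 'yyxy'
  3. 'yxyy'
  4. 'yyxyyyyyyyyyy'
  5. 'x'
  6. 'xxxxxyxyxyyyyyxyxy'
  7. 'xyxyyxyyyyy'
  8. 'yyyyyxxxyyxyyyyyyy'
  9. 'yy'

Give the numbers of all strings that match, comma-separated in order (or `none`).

1 → no match
2 → match
3 → no match
4 → match
5 → match
6 → no match
7 → no match
8 → no match
9 → no match

2, 4, 5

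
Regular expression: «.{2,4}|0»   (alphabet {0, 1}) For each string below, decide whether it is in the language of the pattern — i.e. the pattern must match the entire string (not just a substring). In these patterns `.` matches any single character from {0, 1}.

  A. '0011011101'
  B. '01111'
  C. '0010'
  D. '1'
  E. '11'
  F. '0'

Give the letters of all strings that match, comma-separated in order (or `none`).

C, E, F

A → no match
B → no match
C → match
D → no match
E → match
F → match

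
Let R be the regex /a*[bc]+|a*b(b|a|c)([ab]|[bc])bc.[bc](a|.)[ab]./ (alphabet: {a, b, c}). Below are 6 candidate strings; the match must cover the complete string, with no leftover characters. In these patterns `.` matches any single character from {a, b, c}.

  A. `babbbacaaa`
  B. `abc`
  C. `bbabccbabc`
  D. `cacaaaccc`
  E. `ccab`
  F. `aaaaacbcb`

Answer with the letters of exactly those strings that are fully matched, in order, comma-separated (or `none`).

B, C, F

A → no match
B → match
C → match
D → no match
E → no match
F → match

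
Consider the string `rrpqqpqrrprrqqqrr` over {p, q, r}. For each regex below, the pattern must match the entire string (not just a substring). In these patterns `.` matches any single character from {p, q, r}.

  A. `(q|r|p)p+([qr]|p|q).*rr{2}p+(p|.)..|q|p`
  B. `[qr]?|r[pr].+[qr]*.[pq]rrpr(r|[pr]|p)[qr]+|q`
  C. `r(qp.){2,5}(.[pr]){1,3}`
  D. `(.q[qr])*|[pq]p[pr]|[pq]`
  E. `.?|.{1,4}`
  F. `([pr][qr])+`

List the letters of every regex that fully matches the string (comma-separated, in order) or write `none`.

B

A → no match
B → match
C → no match — must start with `rqp`
D → no match
E → no match
F → no match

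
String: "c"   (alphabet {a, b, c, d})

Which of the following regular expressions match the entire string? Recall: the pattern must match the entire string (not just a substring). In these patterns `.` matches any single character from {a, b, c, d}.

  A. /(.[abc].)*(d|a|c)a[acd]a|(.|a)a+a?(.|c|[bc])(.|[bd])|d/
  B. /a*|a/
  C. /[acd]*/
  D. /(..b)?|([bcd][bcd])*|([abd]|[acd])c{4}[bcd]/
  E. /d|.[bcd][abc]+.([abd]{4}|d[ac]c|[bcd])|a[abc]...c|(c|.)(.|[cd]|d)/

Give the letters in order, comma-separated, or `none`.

C

A → no match
B → no match
C → match
D → no match
E → no match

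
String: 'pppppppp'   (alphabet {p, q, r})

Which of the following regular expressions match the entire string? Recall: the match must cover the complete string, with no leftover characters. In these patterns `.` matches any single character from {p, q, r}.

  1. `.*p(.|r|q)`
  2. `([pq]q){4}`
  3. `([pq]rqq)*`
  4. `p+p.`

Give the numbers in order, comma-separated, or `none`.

1, 4

1 → match
2 → no match — must end with 'q'
3 → no match
4 → match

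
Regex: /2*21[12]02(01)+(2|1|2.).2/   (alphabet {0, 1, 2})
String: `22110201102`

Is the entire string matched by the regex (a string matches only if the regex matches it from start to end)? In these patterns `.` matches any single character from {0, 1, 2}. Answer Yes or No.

Yes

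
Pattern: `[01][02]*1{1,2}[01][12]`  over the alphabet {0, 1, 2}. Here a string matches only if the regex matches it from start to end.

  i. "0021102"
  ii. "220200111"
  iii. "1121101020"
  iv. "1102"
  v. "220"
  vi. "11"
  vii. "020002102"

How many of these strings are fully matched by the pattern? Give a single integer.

3

i → match
ii → no match
iii → no match
iv → match
v → no match
vi → no match
vii → match
Total matched: 3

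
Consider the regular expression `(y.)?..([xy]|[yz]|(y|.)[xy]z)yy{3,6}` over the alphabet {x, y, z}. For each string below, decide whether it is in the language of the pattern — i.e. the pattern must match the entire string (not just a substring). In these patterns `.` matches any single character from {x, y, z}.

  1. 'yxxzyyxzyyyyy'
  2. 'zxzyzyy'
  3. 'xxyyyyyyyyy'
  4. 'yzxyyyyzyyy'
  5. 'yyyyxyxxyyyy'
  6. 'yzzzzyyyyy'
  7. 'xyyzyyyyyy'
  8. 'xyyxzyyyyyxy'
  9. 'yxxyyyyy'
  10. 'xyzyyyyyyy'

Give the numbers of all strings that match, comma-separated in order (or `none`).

6, 9, 10

1 → no match
2 → no match
3 → no match
4 → no match
5 → no match
6 → match
7 → no match
8 → no match
9 → match
10 → match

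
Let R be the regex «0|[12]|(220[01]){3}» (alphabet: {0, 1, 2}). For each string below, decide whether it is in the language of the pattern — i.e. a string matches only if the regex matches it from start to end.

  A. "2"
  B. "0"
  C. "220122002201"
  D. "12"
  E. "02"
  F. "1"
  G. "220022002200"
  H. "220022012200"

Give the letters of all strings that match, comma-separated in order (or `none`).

A → match
B → match
C → match
D → no match
E → no match
F → match
G → match
H → match

A, B, C, F, G, H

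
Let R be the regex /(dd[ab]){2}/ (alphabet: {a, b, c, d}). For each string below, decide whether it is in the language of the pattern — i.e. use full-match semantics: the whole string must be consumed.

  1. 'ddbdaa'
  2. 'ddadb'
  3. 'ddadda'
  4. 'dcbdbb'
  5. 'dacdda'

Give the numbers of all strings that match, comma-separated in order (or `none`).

3

1. 'ddbdaa' → no match
2. 'ddadb' → no match
3. 'ddadda' → match
4. 'dcbdbb' → no match — must start with 'dd'
5. 'dacdda' → no match — must start with 'dd'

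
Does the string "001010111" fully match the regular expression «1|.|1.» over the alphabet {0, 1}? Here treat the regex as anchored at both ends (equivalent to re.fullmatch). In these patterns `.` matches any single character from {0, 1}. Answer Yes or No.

No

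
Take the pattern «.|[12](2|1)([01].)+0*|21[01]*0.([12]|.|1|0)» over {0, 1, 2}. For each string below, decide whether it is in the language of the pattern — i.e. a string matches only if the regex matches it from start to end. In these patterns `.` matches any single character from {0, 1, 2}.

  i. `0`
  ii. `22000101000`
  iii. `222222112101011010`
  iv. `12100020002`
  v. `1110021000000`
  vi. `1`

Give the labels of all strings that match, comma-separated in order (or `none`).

i. `0` → match
ii. `22000101000` → match
iii → no match
iv. `12100020002` → no match
v → match
vi. `1` → match

i, ii, v, vi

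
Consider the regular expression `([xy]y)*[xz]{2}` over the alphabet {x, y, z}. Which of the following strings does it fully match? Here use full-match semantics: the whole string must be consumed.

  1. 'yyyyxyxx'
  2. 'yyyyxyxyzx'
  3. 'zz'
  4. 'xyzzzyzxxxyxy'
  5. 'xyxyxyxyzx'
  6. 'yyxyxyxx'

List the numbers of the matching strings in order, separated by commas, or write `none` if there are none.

1, 2, 3, 5, 6

1. 'yyyyxyxx' → match
2. 'yyyyxyxyzx' → match
3. 'zz' → match
4 → no match
5. 'xyxyxyxyzx' → match
6. 'yyxyxyxx' → match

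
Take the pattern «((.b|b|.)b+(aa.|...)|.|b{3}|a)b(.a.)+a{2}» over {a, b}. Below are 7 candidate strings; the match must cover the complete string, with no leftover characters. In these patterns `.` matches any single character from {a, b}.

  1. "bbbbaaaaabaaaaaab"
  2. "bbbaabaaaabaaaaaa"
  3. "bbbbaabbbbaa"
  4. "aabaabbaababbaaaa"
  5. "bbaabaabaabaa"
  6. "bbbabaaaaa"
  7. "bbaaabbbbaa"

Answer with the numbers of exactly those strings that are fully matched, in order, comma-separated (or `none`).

5, 6

1 → no match — must end with "a"
2 → no match
3 → no match
4 → no match
5 → match
6 → match
7 → no match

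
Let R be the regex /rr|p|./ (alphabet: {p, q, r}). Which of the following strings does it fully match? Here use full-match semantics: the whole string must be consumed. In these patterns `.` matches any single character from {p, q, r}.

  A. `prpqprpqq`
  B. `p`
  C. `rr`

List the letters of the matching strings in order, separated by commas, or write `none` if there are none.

B, C

A. `prpqprpqq` → no match
B. `p` → match
C. `rr` → match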